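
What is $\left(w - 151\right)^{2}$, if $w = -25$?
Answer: $30976$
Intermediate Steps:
$\left(w - 151\right)^{2} = \left(-25 - 151\right)^{2} = \left(-176\right)^{2} = 30976$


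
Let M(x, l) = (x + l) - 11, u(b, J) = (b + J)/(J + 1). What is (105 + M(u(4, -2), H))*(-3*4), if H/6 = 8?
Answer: -1680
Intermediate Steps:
u(b, J) = (J + b)/(1 + J)
H = 48 (H = 6*8 = 48)
M(x, l) = -11 + l + x (M(x, l) = (l + x) - 11 = -11 + l + x)
(105 + M(u(4, -2), H))*(-3*4) = (105 + (-11 + 48 + (-2 + 4)/(1 - 2)))*(-3*4) = (105 + (-11 + 48 + 2/(-1)))*(-12) = (105 + (-11 + 48 - 1*2))*(-12) = (105 + (-11 + 48 - 2))*(-12) = (105 + 35)*(-12) = 140*(-12) = -1680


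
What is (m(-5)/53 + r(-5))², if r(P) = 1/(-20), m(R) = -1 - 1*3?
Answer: 17689/1123600 ≈ 0.015743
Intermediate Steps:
m(R) = -4 (m(R) = -1 - 3 = -4)
r(P) = -1/20
(m(-5)/53 + r(-5))² = (-4/53 - 1/20)² = (-133/1060)² = 17689/1123600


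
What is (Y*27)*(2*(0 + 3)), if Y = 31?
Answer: 5022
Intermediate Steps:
(Y*27)*(2*(0 + 3)) = (31*27)*(2*(0 + 3)) = 837*(2*3) = 837*6 = 5022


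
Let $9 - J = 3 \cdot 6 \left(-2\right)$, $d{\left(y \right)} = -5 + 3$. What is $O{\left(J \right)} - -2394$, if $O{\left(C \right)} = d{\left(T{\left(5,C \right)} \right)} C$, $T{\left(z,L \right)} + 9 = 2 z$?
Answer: $2304$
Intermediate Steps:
$T{\left(z,L \right)} = -9 + 2 z$
$d{\left(y \right)} = -2$
$J = 45$ ($J = 9 - 3 \cdot 6 \left(-2\right) = 9 - 18 \left(-2\right) = 9 - -36 = 9 + 36 = 45$)
$O{\left(C \right)} = - 2 C$
$O{\left(J \right)} - -2394 = \left(-2\right) 45 - -2394 = -90 + 2394 = 2304$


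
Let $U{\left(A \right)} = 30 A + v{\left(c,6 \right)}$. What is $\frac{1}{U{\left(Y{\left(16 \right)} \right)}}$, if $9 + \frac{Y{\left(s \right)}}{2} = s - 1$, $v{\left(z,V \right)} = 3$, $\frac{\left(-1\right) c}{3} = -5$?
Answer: $\frac{1}{363} \approx 0.0027548$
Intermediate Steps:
$c = 15$ ($c = \left(-3\right) \left(-5\right) = 15$)
$Y{\left(s \right)} = -20 + 2 s$ ($Y{\left(s \right)} = -18 + 2 \left(s - 1\right) = -18 + 2 \left(-1 + s\right) = -18 + \left(-2 + 2 s\right) = -20 + 2 s$)
$U{\left(A \right)} = 3 + 30 A$ ($U{\left(A \right)} = 30 A + 3 = 3 + 30 A$)
$\frac{1}{U{\left(Y{\left(16 \right)} \right)}} = \frac{1}{3 + 30 \left(-20 + 2 \cdot 16\right)} = \frac{1}{3 + 30 \left(-20 + 32\right)} = \frac{1}{3 + 30 \cdot 12} = \frac{1}{3 + 360} = \frac{1}{363}$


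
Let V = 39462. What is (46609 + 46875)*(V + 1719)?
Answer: 3849764604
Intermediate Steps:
(46609 + 46875)*(V + 1719) = (46609 + 46875)*(39462 + 1719) = 93484*41181 = 3849764604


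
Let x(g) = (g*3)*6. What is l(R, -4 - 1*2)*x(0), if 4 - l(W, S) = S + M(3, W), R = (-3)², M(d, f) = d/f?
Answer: 0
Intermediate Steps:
R = 9
l(W, S) = 4 - S - 3/W (l(W, S) = 4 - (S + 3/W) = 4 + (-S - 3/W) = 4 - S - 3/W)
x(g) = 18*g (x(g) = (3*g)*6 = 18*g)
l(R, -4 - 1*2)*x(0) = (4 - (-4 - 1*2) - 3/9)*(18*0) = (4 - (-4 - 2) - 3*⅑)*0 = (4 - 1*(-6) - ⅓)*0 = (4 + 6 - ⅓)*0 = (29/3)*0 = 0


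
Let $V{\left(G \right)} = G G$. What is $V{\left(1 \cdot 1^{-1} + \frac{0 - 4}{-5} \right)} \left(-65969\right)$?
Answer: $- \frac{5343489}{25} \approx -2.1374 \cdot 10^{5}$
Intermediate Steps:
$V{\left(G \right)} = G^{2}$
$V{\left(1 \cdot 1^{-1} + \frac{0 - 4}{-5} \right)} \left(-65969\right) = \left(1 \cdot 1^{-1} + \frac{0 - 4}{-5}\right)^{2} \left(-65969\right) = \left(1 \cdot 1 - - \frac{4}{5}\right)^{2} \left(-65969\right) = \left(1 + \frac{4}{5}\right)^{2} \left(-65969\right) = \left(\frac{9}{5}\right)^{2} \left(-65969\right) = \frac{81}{25} \left(-65969\right) = - \frac{5343489}{25}$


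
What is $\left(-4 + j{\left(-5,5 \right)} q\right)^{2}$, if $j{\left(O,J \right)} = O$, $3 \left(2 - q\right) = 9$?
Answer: $1$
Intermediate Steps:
$q = -1$ ($q = 2 - 3 = -1$)
$\left(-4 + j{\left(-5,5 \right)} q\right)^{2} = \left(-4 - -5\right)^{2} = \left(-4 + 5\right)^{2} = 1^{2} = 1$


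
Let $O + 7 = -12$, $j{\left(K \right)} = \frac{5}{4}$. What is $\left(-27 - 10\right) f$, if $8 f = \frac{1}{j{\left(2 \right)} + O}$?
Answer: $\frac{37}{142} \approx 0.26056$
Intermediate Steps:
$j{\left(K \right)} = \frac{5}{4}$ ($j{\left(K \right)} = 5 \cdot \frac{1}{4} = \frac{5}{4}$)
$O = -19$ ($O = -7 - 12 = -19$)
$f = - \frac{1}{142}$ ($f = \frac{1}{8 \left(\frac{5}{4} - 19\right)} = \frac{1}{8 \left(- \frac{71}{4}\right)} = \frac{1}{8} \left(- \frac{4}{71}\right) = - \frac{1}{142} \approx -0.0070423$)
$\left(-27 - 10\right) f = \left(-27 - 10\right) \left(- \frac{1}{142}\right) = \left(-37\right) \left(- \frac{1}{142}\right) = \frac{37}{142}$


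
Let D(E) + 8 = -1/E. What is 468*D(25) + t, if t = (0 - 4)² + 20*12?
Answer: -87668/25 ≈ -3506.7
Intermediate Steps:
D(E) = -8 - 1/E
t = 256 (t = (-4)² + 240 = 16 + 240 = 256)
468*D(25) + t = 468*(-8 - 1/25) + 256 = 468*(-201/25) + 256 = -94068/25 + 256 = -87668/25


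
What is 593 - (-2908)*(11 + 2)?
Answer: 38397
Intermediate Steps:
593 - (-2908)*(11 + 2) = 593 - (-2908)*13 = 593 - 727*(-52) = 593 + 37804 = 38397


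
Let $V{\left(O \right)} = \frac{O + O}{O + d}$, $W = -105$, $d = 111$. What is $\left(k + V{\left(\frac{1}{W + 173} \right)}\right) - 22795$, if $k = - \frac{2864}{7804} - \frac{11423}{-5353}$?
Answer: $- \frac{1797007393874234}{78839513947} \approx -22793.0$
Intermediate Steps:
$V{\left(O \right)} = \frac{2 O}{111 + O}$ ($V{\left(O \right)} = \frac{O + O}{O + 111} = \frac{2 O}{111 + O}$)
$k = \frac{18453525}{10443703}$ ($k = \left(-2864\right) \frac{1}{7804} - - \frac{11423}{5353} = - \frac{716}{1951} + \frac{11423}{5353} = \frac{18453525}{10443703} \approx 1.767$)
$\left(k + V{\left(\frac{1}{W + 173} \right)}\right) - 22795 = \left(\frac{18453525}{10443703} + \frac{2}{\left(-105 + 173\right) \left(111 + \frac{1}{-105 + 173}\right)}\right) - 22795 = \left(\frac{18453525}{10443703} + \frac{2}{68 \left(111 + \frac{1}{68}\right)}\right) - 22795 = \left(\frac{18453525}{10443703} + 2 \cdot \frac{1}{68} \frac{1}{111 + \frac{1}{68}}\right) - 22795 = \left(\frac{18453525}{10443703} + 2 \cdot \frac{1}{68} \frac{1}{\frac{7549}{68}}\right) - 22795 = \left(\frac{18453525}{10443703} + 2 \cdot \frac{1}{68} \cdot \frac{68}{7549}\right) - 22795 = \left(\frac{18453525}{10443703} + \frac{2}{7549}\right) - 22795 = \frac{139326547631}{78839513947} - 22795 = - \frac{1797007393874234}{78839513947}$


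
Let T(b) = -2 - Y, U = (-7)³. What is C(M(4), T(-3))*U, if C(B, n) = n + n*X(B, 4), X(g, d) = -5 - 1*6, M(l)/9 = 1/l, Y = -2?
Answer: 0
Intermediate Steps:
U = -343
T(b) = 0 (T(b) = -2 - 1*(-2) = -2 + 2 = 0)
M(l) = 9/l
X(g, d) = -11 (X(g, d) = -5 - 6 = -11)
C(B, n) = -10*n (C(B, n) = n + n*(-11) = n - 11*n = -10*n)
C(M(4), T(-3))*U = -10*0*(-343) = 0*(-343) = 0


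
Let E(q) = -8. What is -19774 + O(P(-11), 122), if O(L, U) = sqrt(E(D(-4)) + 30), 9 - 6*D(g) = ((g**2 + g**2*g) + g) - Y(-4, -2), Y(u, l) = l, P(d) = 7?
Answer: -19774 + sqrt(22) ≈ -19769.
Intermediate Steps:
D(g) = 7/6 - g/6 - g**2/6 - g**3/6 (D(g) = 3/2 - (((g**2 + g**2*g) + g) - 1*(-2))/6 = 3/2 - (((g**2 + g**3) + g) + 2)/6 = 3/2 - ((g + g**2 + g**3) + 2)/6 = 3/2 - (2 + g + g**2 + g**3)/6 = 3/2 + (-1/3 - g/6 - g**2/6 - g**3/6) = 7/6 - g/6 - g**2/6 - g**3/6)
O(L, U) = sqrt(22) (O(L, U) = sqrt(-8 + 30) = sqrt(22))
-19774 + O(P(-11), 122) = -19774 + sqrt(22)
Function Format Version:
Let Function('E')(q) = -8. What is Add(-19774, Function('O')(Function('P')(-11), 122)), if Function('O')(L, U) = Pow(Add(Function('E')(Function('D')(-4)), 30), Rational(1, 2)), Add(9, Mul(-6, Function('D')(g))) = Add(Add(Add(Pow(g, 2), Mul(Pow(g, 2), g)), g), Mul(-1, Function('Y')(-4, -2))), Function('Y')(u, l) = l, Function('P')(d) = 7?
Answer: Add(-19774, Pow(22, Rational(1, 2))) ≈ -19769.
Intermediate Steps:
Function('D')(g) = Add(Rational(7, 6), Mul(Rational(-1, 6), g), Mul(Rational(-1, 6), Pow(g, 2)), Mul(Rational(-1, 6), Pow(g, 3))) (Function('D')(g) = Add(Rational(3, 2), Mul(Rational(-1, 6), Add(Add(Add(Pow(g, 2), Mul(Pow(g, 2), g)), g), Mul(-1, -2)))) = Add(Rational(3, 2), Mul(Rational(-1, 6), Add(Add(Add(Pow(g, 2), Pow(g, 3)), g), 2))) = Add(Rational(3, 2), Mul(Rational(-1, 6), Add(Add(g, Pow(g, 2), Pow(g, 3)), 2))) = Add(Rational(3, 2), Mul(Rational(-1, 6), Add(2, g, Pow(g, 2), Pow(g, 3)))) = Add(Rational(3, 2), Add(Rational(-1, 3), Mul(Rational(-1, 6), g), Mul(Rational(-1, 6), Pow(g, 2)), Mul(Rational(-1, 6), Pow(g, 3)))) = Add(Rational(7, 6), Mul(Rational(-1, 6), g), Mul(Rational(-1, 6), Pow(g, 2)), Mul(Rational(-1, 6), Pow(g, 3))))
Function('O')(L, U) = Pow(22, Rational(1, 2)) (Function('O')(L, U) = Pow(Add(-8, 30), Rational(1, 2)) = Pow(22, Rational(1, 2)))
Add(-19774, Function('O')(Function('P')(-11), 122)) = Add(-19774, Pow(22, Rational(1, 2)))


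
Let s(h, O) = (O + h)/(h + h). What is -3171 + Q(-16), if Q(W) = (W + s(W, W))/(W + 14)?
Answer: -6327/2 ≈ -3163.5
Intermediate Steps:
s(h, O) = (O + h)/(2*h) (s(h, O) = (O + h)/((2*h)) = (O + h)*(1/(2*h)) = (O + h)/(2*h))
Q(W) = (1 + W)/(14 + W) (Q(W) = (W + (W + W)/(2*W))/(W + 14) = (W + (2*W)/(2*W))/(14 + W) = (W + 1)/(14 + W) = (1 + W)/(14 + W))
-3171 + Q(-16) = -3171 + (1 - 16)/(14 - 16) = -3171 - 15/(-2) = -3171 - 1/2*(-15) = -3171 + 15/2 = -6327/2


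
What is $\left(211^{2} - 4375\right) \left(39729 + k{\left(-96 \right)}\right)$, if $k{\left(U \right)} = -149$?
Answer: $1588978680$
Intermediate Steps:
$\left(211^{2} - 4375\right) \left(39729 + k{\left(-96 \right)}\right) = \left(211^{2} - 4375\right) \left(39729 - 149\right) = \left(44521 - 4375\right) 39580 = 40146 \cdot 39580 = 1588978680$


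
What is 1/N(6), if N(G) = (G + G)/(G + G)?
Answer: 1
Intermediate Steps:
N(G) = 1 (N(G) = (2*G)/((2*G)) = (2*G)*(1/(2*G)) = 1)
1/N(6) = 1/1 = 1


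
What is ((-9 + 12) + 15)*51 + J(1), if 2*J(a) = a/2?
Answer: 3673/4 ≈ 918.25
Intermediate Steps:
J(a) = a/4 (J(a) = (a/2)/2 = a/4)
((-9 + 12) + 15)*51 + J(1) = ((-9 + 12) + 15)*51 + (1/4)*1 = (3 + 15)*51 + 1/4 = 18*51 + 1/4 = 918 + 1/4 = 3673/4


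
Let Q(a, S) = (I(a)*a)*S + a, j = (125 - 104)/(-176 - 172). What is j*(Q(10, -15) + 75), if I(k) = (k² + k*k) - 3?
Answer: 206255/116 ≈ 1778.1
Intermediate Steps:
I(k) = -3 + 2*k² (I(k) = (k² + k²) - 3 = 2*k² - 3 = -3 + 2*k²)
j = -7/116 (j = 21/(-348) = 21*(-1/348) = -7/116 ≈ -0.060345)
Q(a, S) = a + S*a*(-3 + 2*a²) (Q(a, S) = ((-3 + 2*a²)*a)*S + a = (a*(-3 + 2*a²))*S + a = S*a*(-3 + 2*a²) + a = a + S*a*(-3 + 2*a²))
j*(Q(10, -15) + 75) = -7*(10*(1 - 15*(-3 + 2*10²)) + 75)/116 = -7*(10*(1 - 15*(-3 + 2*100)) + 75)/116 = -7*(10*(1 - 15*(-3 + 200)) + 75)/116 = -7*(10*(1 - 15*197) + 75)/116 = -7*(10*(1 - 2955) + 75)/116 = -7*(10*(-2954) + 75)/116 = -7*(-29540 + 75)/116 = -7/116*(-29465) = 206255/116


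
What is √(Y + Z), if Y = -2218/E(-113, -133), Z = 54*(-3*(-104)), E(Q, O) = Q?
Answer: √215382746/113 ≈ 129.88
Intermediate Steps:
Z = 16848 (Z = 54*312 = 16848)
Y = 2218/113 (Y = -2218/(-113) = -2218*(-1/113) = 2218/113 ≈ 19.628)
√(Y + Z) = √(2218/113 + 16848) = √(1906042/113) = √215382746/113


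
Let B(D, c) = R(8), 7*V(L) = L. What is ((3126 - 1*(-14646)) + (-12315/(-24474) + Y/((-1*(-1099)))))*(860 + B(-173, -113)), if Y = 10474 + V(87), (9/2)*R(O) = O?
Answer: 618259648398142/40345389 ≈ 1.5324e+7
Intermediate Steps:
R(O) = 2*O/9
V(L) = L/7
B(D, c) = 16/9 (B(D, c) = (2/9)*8 = 16/9)
Y = 73405/7 (Y = 10474 + (1/7)*87 = 10474 + 87/7 = 73405/7 ≈ 10486.)
((3126 - 1*(-14646)) + (-12315/(-24474) + Y/((-1*(-1099)))))*(860 + B(-173, -113)) = ((3126 - 1*(-14646)) + (-12315/(-24474) + 73405/(7*((-1*(-1099))))))*(860 + 16/9) = ((3126 + 14646) + (-12315*(-1/24474) + (73405/7)/1099))*(7756/9) = (17772 + (4105/8158 + (73405/7)*(1/1099)))*(7756/9) = (17772 + (4105/8158 + 73405/7693))*(7756/9) = (17772 + 630417755/62759494)*(7756/9) = (1115992145123/62759494)*(7756/9) = 618259648398142/40345389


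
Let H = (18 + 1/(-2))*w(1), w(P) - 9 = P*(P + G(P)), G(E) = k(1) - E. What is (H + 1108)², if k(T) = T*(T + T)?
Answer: 6765201/4 ≈ 1.6913e+6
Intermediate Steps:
k(T) = 2*T² (k(T) = T*(2*T) = 2*T²)
G(E) = 2 - E (G(E) = 2*1² - E = 2*1 - E = 2 - E)
w(P) = 9 + 2*P (w(P) = 9 + P*(P + (2 - P)) = 9 + P*2 = 9 + 2*P)
H = 385/2 (H = (18 + 1/(-2))*(9 + 2*1) = (18 - ½)*(9 + 2) = (35/2)*11 = 385/2 ≈ 192.50)
(H + 1108)² = (385/2 + 1108)² = (2601/2)² = 6765201/4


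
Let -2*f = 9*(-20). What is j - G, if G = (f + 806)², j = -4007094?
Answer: -4809910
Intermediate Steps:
f = 90 (f = -9*(-20)/2 = -½*(-180) = 90)
G = 802816 (G = (90 + 806)² = 896² = 802816)
j - G = -4007094 - 1*802816 = -4007094 - 802816 = -4809910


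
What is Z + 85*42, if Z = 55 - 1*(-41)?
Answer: 3666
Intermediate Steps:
Z = 96 (Z = 55 + 41 = 96)
Z + 85*42 = 96 + 85*42 = 96 + 3570 = 3666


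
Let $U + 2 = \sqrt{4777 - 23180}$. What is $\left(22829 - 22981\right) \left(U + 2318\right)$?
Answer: $-352032 - 152 i \sqrt{18403} \approx -3.5203 \cdot 10^{5} - 20620.0 i$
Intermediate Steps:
$U = -2 + i \sqrt{18403}$ ($U = -2 + \sqrt{4777 - 23180} = -2 + \sqrt{-18403} = -2 + i \sqrt{18403} \approx -2.0 + 135.66 i$)
$\left(22829 - 22981\right) \left(U + 2318\right) = \left(22829 - 22981\right) \left(\left(-2 + i \sqrt{18403}\right) + 2318\right) = - 152 \left(2316 + i \sqrt{18403}\right) = -352032 - 152 i \sqrt{18403}$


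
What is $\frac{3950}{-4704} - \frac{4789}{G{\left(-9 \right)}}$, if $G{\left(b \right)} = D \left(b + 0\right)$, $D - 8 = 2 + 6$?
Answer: $\frac{14296}{441} \approx 32.417$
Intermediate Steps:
$D = 16$ ($D = 8 + \left(2 + 6\right) = 8 + 8 = 16$)
$G{\left(b \right)} = 16 b$ ($G{\left(b \right)} = 16 \left(b + 0\right) = 16 b$)
$\frac{3950}{-4704} - \frac{4789}{G{\left(-9 \right)}} = \frac{3950}{-4704} - \frac{4789}{16 \left(-9\right)} = 3950 \left(- \frac{1}{4704}\right) - \frac{4789}{-144} = - \frac{1975}{2352} - - \frac{4789}{144} = - \frac{1975}{2352} + \frac{4789}{144} = \frac{14296}{441}$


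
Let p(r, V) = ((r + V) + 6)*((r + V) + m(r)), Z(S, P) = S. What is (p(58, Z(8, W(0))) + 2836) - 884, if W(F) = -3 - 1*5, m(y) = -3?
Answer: 6488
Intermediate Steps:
W(F) = -8 (W(F) = -3 - 5 = -8)
p(r, V) = (-3 + V + r)*(6 + V + r) (p(r, V) = ((r + V) + 6)*((r + V) - 3) = ((V + r) + 6)*((V + r) - 3) = (6 + V + r)*(-3 + V + r) = (-3 + V + r)*(6 + V + r))
(p(58, Z(8, W(0))) + 2836) - 884 = ((-18 + 8² + 58² + 3*8 + 3*58 + 2*8*58) + 2836) - 884 = ((-18 + 64 + 3364 + 24 + 174 + 928) + 2836) - 884 = (4536 + 2836) - 884 = 7372 - 884 = 6488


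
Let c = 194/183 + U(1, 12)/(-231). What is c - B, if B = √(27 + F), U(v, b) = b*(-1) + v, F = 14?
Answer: 473/427 - √41 ≈ -5.2954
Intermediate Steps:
U(v, b) = v - b (U(v, b) = -b + v = v - b)
c = 473/427 (c = 194/183 + (1 - 1*12)/(-231) = 194*(1/183) + (1 - 12)*(-1/231) = 194/183 - 11*(-1/231) = 194/183 + 1/21 = 473/427 ≈ 1.1077)
B = √41 (B = √(27 + 14) = √41 ≈ 6.4031)
c - B = 473/427 - √41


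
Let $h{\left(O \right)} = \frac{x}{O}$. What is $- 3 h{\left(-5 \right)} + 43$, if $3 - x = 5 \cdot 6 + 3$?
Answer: $25$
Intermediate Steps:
$x = -30$ ($x = 3 - \left(5 \cdot 6 + 3\right) = 3 - \left(30 + 3\right) = 3 - 33 = -30$)
$h{\left(O \right)} = - \frac{30}{O}$
$- 3 h{\left(-5 \right)} + 43 = - 3 \left(- \frac{30}{-5}\right) + 43 = - 3 \left(\left(-30\right) \left(- \frac{1}{5}\right)\right) + 43 = \left(-3\right) 6 + 43 = -18 + 43 = 25$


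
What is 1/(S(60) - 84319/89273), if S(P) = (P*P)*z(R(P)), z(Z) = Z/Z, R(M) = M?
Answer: 89273/321298481 ≈ 0.00027785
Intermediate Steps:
z(Z) = 1
S(P) = P**2 (S(P) = (P*P)*1 = P**2*1 = P**2)
1/(S(60) - 84319/89273) = 1/(60**2 - 84319/89273) = 1/(3600 - 84319*1/89273) = 1/(3600 - 84319/89273) = 1/(321298481/89273) = 89273/321298481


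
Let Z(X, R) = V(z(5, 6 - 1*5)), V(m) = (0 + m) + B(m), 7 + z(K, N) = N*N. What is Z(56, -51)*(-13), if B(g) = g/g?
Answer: 65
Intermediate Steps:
B(g) = 1
z(K, N) = -7 + N**2 (z(K, N) = -7 + N*N = -7 + N**2)
V(m) = 1 + m (V(m) = (0 + m) + 1 = m + 1 = 1 + m)
Z(X, R) = -5 (Z(X, R) = 1 + (-7 + (6 - 1*5)**2) = 1 + (-7 + (6 - 5)**2) = 1 + (-7 + 1**2) = 1 + (-7 + 1) = 1 - 6 = -5)
Z(56, -51)*(-13) = -5*(-13) = 65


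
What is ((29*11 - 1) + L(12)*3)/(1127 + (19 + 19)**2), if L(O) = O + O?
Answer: 130/857 ≈ 0.15169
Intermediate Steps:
L(O) = 2*O
((29*11 - 1) + L(12)*3)/(1127 + (19 + 19)**2) = ((29*11 - 1) + (2*12)*3)/(1127 + (19 + 19)**2) = ((319 - 1) + 24*3)/(1127 + 38**2) = (318 + 72)/(1127 + 1444) = 390/2571 = 390*(1/2571) = 130/857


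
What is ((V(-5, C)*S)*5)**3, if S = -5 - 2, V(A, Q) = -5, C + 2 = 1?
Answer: 5359375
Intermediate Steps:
C = -1 (C = -2 + 1 = -1)
S = -7
((V(-5, C)*S)*5)**3 = (-5*(-7)*5)**3 = (35*5)**3 = 175**3 = 5359375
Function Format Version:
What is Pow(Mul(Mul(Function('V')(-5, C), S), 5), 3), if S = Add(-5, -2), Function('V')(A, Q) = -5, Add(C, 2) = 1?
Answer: 5359375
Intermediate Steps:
C = -1 (C = Add(-2, 1) = -1)
S = -7
Pow(Mul(Mul(Function('V')(-5, C), S), 5), 3) = Pow(Mul(Mul(-5, -7), 5), 3) = Pow(Mul(35, 5), 3) = Pow(175, 3) = 5359375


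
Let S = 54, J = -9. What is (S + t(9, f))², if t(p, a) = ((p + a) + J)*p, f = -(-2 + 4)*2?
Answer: 324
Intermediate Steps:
f = -4 (f = -2*2 = -1*4 = -4)
t(p, a) = p*(-9 + a + p) (t(p, a) = ((p + a) - 9)*p = ((a + p) - 9)*p = (-9 + a + p)*p = p*(-9 + a + p))
(S + t(9, f))² = (54 + 9*(-9 - 4 + 9))² = (54 + 9*(-4))² = (54 - 36)² = 18² = 324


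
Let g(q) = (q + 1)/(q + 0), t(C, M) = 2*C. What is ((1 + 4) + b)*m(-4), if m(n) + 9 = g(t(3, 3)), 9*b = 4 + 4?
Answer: -2491/54 ≈ -46.130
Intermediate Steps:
b = 8/9 (b = (4 + 4)/9 = (1/9)*8 = 8/9 ≈ 0.88889)
g(q) = (1 + q)/q
m(n) = -47/6 (m(n) = -9 + (1 + 2*3)/((2*3)) = -9 + (1 + 6)/6 = -9 + (1/6)*7 = -9 + 7/6 = -47/6)
((1 + 4) + b)*m(-4) = ((1 + 4) + 8/9)*(-47/6) = (5 + 8/9)*(-47/6) = (53/9)*(-47/6) = -2491/54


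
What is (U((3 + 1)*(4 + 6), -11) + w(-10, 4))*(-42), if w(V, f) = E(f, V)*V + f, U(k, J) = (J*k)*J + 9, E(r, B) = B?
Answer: -208026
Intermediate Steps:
U(k, J) = 9 + k*J**2 (U(k, J) = k*J**2 + 9 = 9 + k*J**2)
w(V, f) = f + V**2 (w(V, f) = V*V + f = V**2 + f = f + V**2)
(U((3 + 1)*(4 + 6), -11) + w(-10, 4))*(-42) = ((9 + ((3 + 1)*(4 + 6))*(-11)**2) + (4 + (-10)**2))*(-42) = ((9 + (4*10)*121) + (4 + 100))*(-42) = ((9 + 40*121) + 104)*(-42) = ((9 + 4840) + 104)*(-42) = (4849 + 104)*(-42) = 4953*(-42) = -208026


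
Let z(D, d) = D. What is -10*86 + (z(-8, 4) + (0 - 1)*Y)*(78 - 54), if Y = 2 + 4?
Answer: -1196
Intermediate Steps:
Y = 6
-10*86 + (z(-8, 4) + (0 - 1)*Y)*(78 - 54) = -10*86 + (-8 + (0 - 1)*6)*(78 - 54) = -860 + (-8 - 1*6)*24 = -860 + (-8 - 6)*24 = -860 - 14*24 = -860 - 336 = -1196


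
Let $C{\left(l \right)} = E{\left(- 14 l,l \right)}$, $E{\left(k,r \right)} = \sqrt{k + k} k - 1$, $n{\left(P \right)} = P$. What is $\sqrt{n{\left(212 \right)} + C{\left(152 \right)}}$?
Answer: $\sqrt{211 - 8512 i \sqrt{266}} \approx 263.66 - 263.26 i$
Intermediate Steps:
$E{\left(k,r \right)} = -1 + \sqrt{2} k^{\frac{3}{2}}$ ($E{\left(k,r \right)} = \sqrt{2 k} k - 1 = \sqrt{2} \sqrt{k} k - 1 = \sqrt{2} k^{\frac{3}{2}} - 1 = -1 + \sqrt{2} k^{\frac{3}{2}}$)
$C{\left(l \right)} = -1 + 28 \sqrt{7} \left(- l\right)^{\frac{3}{2}}$ ($C{\left(l \right)} = -1 + \sqrt{2} \left(- 14 l\right)^{\frac{3}{2}} = -1 + \sqrt{2} \cdot 14 \sqrt{14} \left(- l\right)^{\frac{3}{2}} = -1 + 28 \sqrt{7} \left(- l\right)^{\frac{3}{2}}$)
$\sqrt{n{\left(212 \right)} + C{\left(152 \right)}} = \sqrt{212 - \left(1 - 28 \sqrt{7} \left(\left(-1\right) 152\right)^{\frac{3}{2}}\right)} = \sqrt{212 - \left(1 - 28 \sqrt{7} \left(-152\right)^{\frac{3}{2}}\right)} = \sqrt{212 - \left(1 - 28 \sqrt{7} \left(- 304 i \sqrt{38}\right)\right)} = \sqrt{212 - \left(1 + 8512 i \sqrt{266}\right)} = \sqrt{211 - 8512 i \sqrt{266}}$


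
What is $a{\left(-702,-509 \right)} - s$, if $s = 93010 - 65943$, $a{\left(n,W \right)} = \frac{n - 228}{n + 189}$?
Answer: $- \frac{4628147}{171} \approx -27065.0$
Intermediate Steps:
$a{\left(n,W \right)} = \frac{-228 + n}{189 + n}$
$s = 27067$ ($s = 93010 - 65943 = 27067$)
$a{\left(-702,-509 \right)} - s = \frac{-228 - 702}{189 - 702} - 27067 = \frac{1}{-513} \left(-930\right) - 27067 = \left(- \frac{1}{513}\right) \left(-930\right) - 27067 = \frac{310}{171} - 27067 = - \frac{4628147}{171}$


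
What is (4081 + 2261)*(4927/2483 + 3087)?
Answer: 3741754632/191 ≈ 1.9590e+7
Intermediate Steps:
(4081 + 2261)*(4927/2483 + 3087) = 6342*(4927*(1/2483) + 3087) = 6342*(379/191 + 3087) = 6342*(589996/191) = 3741754632/191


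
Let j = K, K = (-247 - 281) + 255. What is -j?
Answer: 273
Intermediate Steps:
K = -273 (K = -528 + 255 = -273)
j = -273
-j = -1*(-273) = 273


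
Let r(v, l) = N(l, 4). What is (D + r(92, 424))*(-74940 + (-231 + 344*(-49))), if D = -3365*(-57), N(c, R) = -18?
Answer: -17649582249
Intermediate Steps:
r(v, l) = -18
D = 191805
(D + r(92, 424))*(-74940 + (-231 + 344*(-49))) = (191805 - 18)*(-74940 + (-231 + 344*(-49))) = 191787*(-74940 + (-231 - 16856)) = 191787*(-74940 - 17087) = 191787*(-92027) = -17649582249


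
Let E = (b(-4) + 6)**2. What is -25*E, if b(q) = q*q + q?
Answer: -8100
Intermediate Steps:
b(q) = q + q**2 (b(q) = q**2 + q = q + q**2)
E = 324 (E = (-4*(1 - 4) + 6)**2 = (-4*(-3) + 6)**2 = (12 + 6)**2 = 18**2 = 324)
-25*E = -25*324 = -8100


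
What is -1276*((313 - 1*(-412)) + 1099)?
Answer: -2327424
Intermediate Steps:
-1276*((313 - 1*(-412)) + 1099) = -1276*((313 + 412) + 1099) = -1276*(725 + 1099) = -1276*1824 = -2327424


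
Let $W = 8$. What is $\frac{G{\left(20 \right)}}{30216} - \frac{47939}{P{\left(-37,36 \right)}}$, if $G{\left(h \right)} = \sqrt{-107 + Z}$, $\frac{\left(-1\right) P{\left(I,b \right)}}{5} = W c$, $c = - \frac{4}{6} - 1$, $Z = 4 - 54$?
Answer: $- \frac{143817}{200} + \frac{i \sqrt{157}}{30216} \approx -719.08 + 0.00041468 i$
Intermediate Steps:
$Z = -50$ ($Z = 4 - 54 = -50$)
$c = - \frac{5}{3}$ ($c = \left(-4\right) \frac{1}{6} - 1 = - \frac{2}{3} - 1 = - \frac{5}{3} \approx -1.6667$)
$P{\left(I,b \right)} = \frac{200}{3}$ ($P{\left(I,b \right)} = - 5 \cdot 8 \left(- \frac{5}{3}\right) = \left(-5\right) \left(- \frac{40}{3}\right) = \frac{200}{3}$)
$G{\left(h \right)} = i \sqrt{157}$ ($G{\left(h \right)} = \sqrt{-107 - 50} = \sqrt{-157} = i \sqrt{157}$)
$\frac{G{\left(20 \right)}}{30216} - \frac{47939}{P{\left(-37,36 \right)}} = \frac{i \sqrt{157}}{30216} - \frac{47939}{\frac{200}{3}} = i \sqrt{157} \cdot \frac{1}{30216} - \frac{143817}{200} = \frac{i \sqrt{157}}{30216} - \frac{143817}{200} = - \frac{143817}{200} + \frac{i \sqrt{157}}{30216}$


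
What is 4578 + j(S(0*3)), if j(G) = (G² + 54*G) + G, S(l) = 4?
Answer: 4814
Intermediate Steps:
j(G) = G² + 55*G
4578 + j(S(0*3)) = 4578 + 4*(55 + 4) = 4578 + 4*59 = 4578 + 236 = 4814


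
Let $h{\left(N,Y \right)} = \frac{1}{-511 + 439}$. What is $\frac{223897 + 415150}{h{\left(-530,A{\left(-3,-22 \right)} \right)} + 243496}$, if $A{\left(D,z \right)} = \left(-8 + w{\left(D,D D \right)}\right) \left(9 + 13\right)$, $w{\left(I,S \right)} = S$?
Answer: $\frac{46011384}{17531711} \approx 2.6245$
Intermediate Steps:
$A{\left(D,z \right)} = -176 + 22 D^{2}$ ($A{\left(D,z \right)} = \left(-8 + D D\right) \left(9 + 13\right) = \left(-8 + D^{2}\right) 22 = -176 + 22 D^{2}$)
$h{\left(N,Y \right)} = - \frac{1}{72}$ ($h{\left(N,Y \right)} = \frac{1}{-72} = - \frac{1}{72}$)
$\frac{223897 + 415150}{h{\left(-530,A{\left(-3,-22 \right)} \right)} + 243496} = \frac{223897 + 415150}{- \frac{1}{72} + 243496} = \frac{639047}{\frac{17531711}{72}} = 639047 \cdot \frac{72}{17531711} = \frac{46011384}{17531711}$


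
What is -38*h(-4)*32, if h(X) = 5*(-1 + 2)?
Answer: -6080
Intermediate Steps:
h(X) = 5 (h(X) = 5*1 = 5)
-38*h(-4)*32 = -38*5*32 = -190*32 = -6080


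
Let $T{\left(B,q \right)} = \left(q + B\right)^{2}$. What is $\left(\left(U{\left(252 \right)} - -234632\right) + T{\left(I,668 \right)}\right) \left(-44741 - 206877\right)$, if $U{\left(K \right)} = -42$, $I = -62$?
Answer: $-151430254468$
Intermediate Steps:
$T{\left(B,q \right)} = \left(B + q\right)^{2}$
$\left(\left(U{\left(252 \right)} - -234632\right) + T{\left(I,668 \right)}\right) \left(-44741 - 206877\right) = \left(\left(-42 - -234632\right) + \left(-62 + 668\right)^{2}\right) \left(-44741 - 206877\right) = \left(\left(-42 + 234632\right) + 606^{2}\right) \left(-251618\right) = \left(234590 + 367236\right) \left(-251618\right) = 601826 \left(-251618\right) = -151430254468$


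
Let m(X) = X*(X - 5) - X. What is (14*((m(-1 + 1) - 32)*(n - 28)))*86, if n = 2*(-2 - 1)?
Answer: 1309952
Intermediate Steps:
n = -6 (n = 2*(-3) = -6)
m(X) = -X + X*(-5 + X) (m(X) = X*(-5 + X) - X = -X + X*(-5 + X))
(14*((m(-1 + 1) - 32)*(n - 28)))*86 = (14*(((-1 + 1)*(-6 + (-1 + 1)) - 32)*(-6 - 28)))*86 = (14*((0*(-6 + 0) - 32)*(-34)))*86 = (14*((0*(-6) - 32)*(-34)))*86 = (14*((0 - 32)*(-34)))*86 = (14*(-32*(-34)))*86 = (14*1088)*86 = 15232*86 = 1309952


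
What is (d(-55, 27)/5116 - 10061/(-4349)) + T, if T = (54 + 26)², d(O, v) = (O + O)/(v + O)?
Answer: 1994274614659/311492776 ≈ 6402.3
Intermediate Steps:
d(O, v) = 2*O/(O + v) (d(O, v) = (2*O)/(O + v) = 2*O/(O + v))
T = 6400 (T = 80² = 6400)
(d(-55, 27)/5116 - 10061/(-4349)) + T = ((2*(-55)/(-55 + 27))/5116 - 10061/(-4349)) + 6400 = ((2*(-55)/(-28))*(1/5116) - 10061*(-1/4349)) + 6400 = ((2*(-55)*(-1/28))*(1/5116) + 10061/4349) + 6400 = ((55/14)*(1/5116) + 10061/4349) + 6400 = (55/71624 + 10061/4349) + 6400 = 720848259/311492776 + 6400 = 1994274614659/311492776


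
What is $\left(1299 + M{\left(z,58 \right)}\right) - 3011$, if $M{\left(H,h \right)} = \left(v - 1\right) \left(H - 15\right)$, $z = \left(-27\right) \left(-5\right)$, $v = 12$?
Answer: $-392$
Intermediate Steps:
$z = 135$
$M{\left(H,h \right)} = -165 + 11 H$ ($M{\left(H,h \right)} = \left(12 - 1\right) \left(H - 15\right) = 11 \left(-15 + H\right) = -165 + 11 H$)
$\left(1299 + M{\left(z,58 \right)}\right) - 3011 = \left(1299 + \left(-165 + 11 \cdot 135\right)\right) - 3011 = \left(1299 + \left(-165 + 1485\right)\right) - 3011 = \left(1299 + 1320\right) - 3011 = 2619 - 3011 = -392$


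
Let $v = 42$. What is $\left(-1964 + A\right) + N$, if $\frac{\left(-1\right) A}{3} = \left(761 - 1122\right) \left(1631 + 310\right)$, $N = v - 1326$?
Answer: $2098855$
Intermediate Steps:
$N = -1284$ ($N = 42 - 1326 = -1284$)
$A = 2102103$ ($A = - 3 \left(761 - 1122\right) \left(1631 + 310\right) = - 3 \left(\left(-361\right) 1941\right) = \left(-3\right) \left(-700701\right) = 2102103$)
$\left(-1964 + A\right) + N = \left(-1964 + 2102103\right) - 1284 = 2100139 - 1284 = 2098855$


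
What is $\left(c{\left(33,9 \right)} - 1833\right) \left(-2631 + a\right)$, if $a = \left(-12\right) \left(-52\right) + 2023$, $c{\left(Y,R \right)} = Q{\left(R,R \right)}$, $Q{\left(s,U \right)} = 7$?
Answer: $-29216$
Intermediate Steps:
$c{\left(Y,R \right)} = 7$
$a = 2647$ ($a = 624 + 2023 = 2647$)
$\left(c{\left(33,9 \right)} - 1833\right) \left(-2631 + a\right) = \left(7 - 1833\right) \left(-2631 + 2647\right) = \left(-1826\right) 16 = -29216$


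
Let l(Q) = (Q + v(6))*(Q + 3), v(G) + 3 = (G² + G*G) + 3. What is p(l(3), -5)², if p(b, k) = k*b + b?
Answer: 3240000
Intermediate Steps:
v(G) = 2*G² (v(G) = -3 + ((G² + G*G) + 3) = -3 + ((G² + G²) + 3) = -3 + (2*G² + 3) = -3 + (3 + 2*G²) = 2*G²)
l(Q) = (3 + Q)*(72 + Q) (l(Q) = (Q + 2*6²)*(Q + 3) = (Q + 2*36)*(3 + Q) = (Q + 72)*(3 + Q) = (72 + Q)*(3 + Q) = (3 + Q)*(72 + Q))
p(b, k) = b + b*k (p(b, k) = b*k + b = b + b*k)
p(l(3), -5)² = ((216 + 3² + 75*3)*(1 - 5))² = ((216 + 9 + 225)*(-4))² = (450*(-4))² = (-1800)² = 3240000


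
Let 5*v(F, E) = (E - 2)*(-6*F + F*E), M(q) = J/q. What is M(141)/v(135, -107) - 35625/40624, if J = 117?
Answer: -185608963763/211654736784 ≈ -0.87694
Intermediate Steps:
M(q) = 117/q
v(F, E) = (-2 + E)*(-6*F + E*F)/5 (v(F, E) = ((E - 2)*(-6*F + F*E))/5 = ((-2 + E)*(-6*F + E*F))/5 = (-2 + E)*(-6*F + E*F)/5)
M(141)/v(135, -107) - 35625/40624 = (117/141)/(((⅕)*135*(12 + (-107)² - 8*(-107)))) - 35625/40624 = (117*(1/141))/(((⅕)*135*(12 + 11449 + 856))) - 35625*1/40624 = 39/(47*(((⅕)*135*12317))) - 35625/40624 = (39/47)/332559 - 35625/40624 = (39/47)*(1/332559) - 35625/40624 = 13/5210091 - 35625/40624 = -185608963763/211654736784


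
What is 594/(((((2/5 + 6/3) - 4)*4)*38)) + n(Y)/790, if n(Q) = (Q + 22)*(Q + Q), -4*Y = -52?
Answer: -61987/48032 ≈ -1.2905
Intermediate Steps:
Y = 13 (Y = -¼*(-52) = 13)
n(Q) = 2*Q*(22 + Q) (n(Q) = (22 + Q)*(2*Q) = 2*Q*(22 + Q))
594/(((((2/5 + 6/3) - 4)*4)*38)) + n(Y)/790 = 594/(((((2/5 + 6/3) - 4)*4)*38)) + (2*13*(22 + 13))/790 = 594/(((((2*(⅕) + 6*(⅓)) - 4)*4)*38)) + (2*13*35)*(1/790) = 594/(((((⅖ + 2) - 4)*4)*38)) + 910*(1/790) = 594/((((12/5 - 4)*4)*38)) + 91/79 = 594/((-8/5*4*38)) + 91/79 = 594/((-32/5*38)) + 91/79 = 594/(-1216/5) + 91/79 = 594*(-5/1216) + 91/79 = -1485/608 + 91/79 = -61987/48032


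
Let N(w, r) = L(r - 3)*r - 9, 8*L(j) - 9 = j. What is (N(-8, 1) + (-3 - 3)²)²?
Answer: 49729/64 ≈ 777.02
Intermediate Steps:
L(j) = 9/8 + j/8
N(w, r) = -9 + r*(¾ + r/8) (N(w, r) = (9/8 + (r - 3)/8)*r - 9 = (9/8 + (-3 + r)/8)*r - 9 = (9/8 + (-3/8 + r/8))*r - 9 = (¾ + r/8)*r - 9 = r*(¾ + r/8) - 9 = -9 + r*(¾ + r/8))
(N(-8, 1) + (-3 - 3)²)² = ((-9 + (⅛)*1*(6 + 1)) + (-3 - 3)²)² = ((-9 + (⅛)*1*7) + (-6)²)² = ((-9 + 7/8) + 36)² = (-65/8 + 36)² = (223/8)² = 49729/64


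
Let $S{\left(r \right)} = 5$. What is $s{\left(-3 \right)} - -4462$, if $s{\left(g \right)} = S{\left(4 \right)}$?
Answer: $4467$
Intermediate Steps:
$s{\left(g \right)} = 5$
$s{\left(-3 \right)} - -4462 = 5 - -4462 = 5 + 4462 = 4467$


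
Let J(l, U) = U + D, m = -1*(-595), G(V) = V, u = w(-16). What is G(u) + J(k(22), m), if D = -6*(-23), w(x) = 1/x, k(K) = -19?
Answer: 11727/16 ≈ 732.94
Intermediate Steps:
D = 138
u = -1/16 (u = 1/(-16) = -1/16 ≈ -0.062500)
m = 595
J(l, U) = 138 + U (J(l, U) = U + 138 = 138 + U)
G(u) + J(k(22), m) = -1/16 + (138 + 595) = -1/16 + 733 = 11727/16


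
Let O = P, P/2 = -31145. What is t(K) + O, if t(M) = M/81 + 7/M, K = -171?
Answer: -10651958/171 ≈ -62292.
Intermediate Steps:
t(M) = 7/M + M/81 (t(M) = M*(1/81) + 7/M = M/81 + 7/M = 7/M + M/81)
P = -62290 (P = 2*(-31145) = -62290)
O = -62290
t(K) + O = (7/(-171) + (1/81)*(-171)) - 62290 = (7*(-1/171) - 19/9) - 62290 = (-7/171 - 19/9) - 62290 = -368/171 - 62290 = -10651958/171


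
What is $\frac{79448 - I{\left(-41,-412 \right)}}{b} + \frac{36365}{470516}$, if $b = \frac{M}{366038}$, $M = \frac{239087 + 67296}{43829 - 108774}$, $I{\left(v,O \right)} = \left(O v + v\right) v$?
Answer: $- \frac{374628092168169410915}{6267743636} \approx -5.9771 \cdot 10^{10}$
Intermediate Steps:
$I{\left(v,O \right)} = v \left(v + O v\right)$ ($I{\left(v,O \right)} = \left(v + O v\right) v = v \left(v + O v\right)$)
$M = - \frac{306383}{64945}$ ($M = \frac{306383}{-64945} = 306383 \left(- \frac{1}{64945}\right) = - \frac{306383}{64945} \approx -4.7176$)
$b = - \frac{306383}{23772337910}$ ($b = - \frac{306383}{64945 \cdot 366038} = \left(- \frac{306383}{64945}\right) \frac{1}{366038} = - \frac{306383}{23772337910} \approx -1.2888 \cdot 10^{-5}$)
$\frac{79448 - I{\left(-41,-412 \right)}}{b} + \frac{36365}{470516} = \frac{79448 - \left(-41\right)^{2} \left(1 - 412\right)}{- \frac{306383}{23772337910}} + \frac{36365}{470516} = \left(79448 - 1681 \left(-411\right)\right) \left(- \frac{23772337910}{306383}\right) + 36365 \cdot \frac{1}{470516} = \left(79448 - -690891\right) \left(- \frac{23772337910}{306383}\right) + \frac{36365}{470516} = \left(79448 + 690891\right) \left(- \frac{23772337910}{306383}\right) + \frac{36365}{470516} = 770339 \left(- \frac{23772337910}{306383}\right) + \frac{36365}{470516} = - \frac{796206913619630}{13321} + \frac{36365}{470516} = - \frac{374628092168169410915}{6267743636}$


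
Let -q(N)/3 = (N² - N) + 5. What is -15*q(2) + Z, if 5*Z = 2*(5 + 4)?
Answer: 1593/5 ≈ 318.60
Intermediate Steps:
Z = 18/5 (Z = (2*(5 + 4))/5 = (2*9)/5 = (⅕)*18 = 18/5 ≈ 3.6000)
q(N) = -15 - 3*N² + 3*N (q(N) = -3*((N² - N) + 5) = -3*(5 + N² - N) = -15 - 3*N² + 3*N)
-15*q(2) + Z = -15*(-15 - 3*2² + 3*2) + 18/5 = -15*(-15 - 3*4 + 6) + 18/5 = -15*(-15 - 12 + 6) + 18/5 = -15*(-21) + 18/5 = 315 + 18/5 = 1593/5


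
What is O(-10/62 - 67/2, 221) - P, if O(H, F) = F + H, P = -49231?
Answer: 3063937/62 ≈ 49418.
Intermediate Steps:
O(-10/62 - 67/2, 221) - P = (221 + (-10/62 - 67/2)) - 1*(-49231) = (221 + (-10*1/62 - 67*1/2)) + 49231 = (221 + (-5/31 - 67/2)) + 49231 = (221 - 2087/62) + 49231 = 11615/62 + 49231 = 3063937/62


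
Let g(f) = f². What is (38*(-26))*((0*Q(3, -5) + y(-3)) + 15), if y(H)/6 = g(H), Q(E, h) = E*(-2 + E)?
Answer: -68172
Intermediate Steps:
y(H) = 6*H²
(38*(-26))*((0*Q(3, -5) + y(-3)) + 15) = (38*(-26))*((0*(3*(-2 + 3)) + 6*(-3)²) + 15) = -988*((0*(3*1) + 6*9) + 15) = -988*((0*3 + 54) + 15) = -988*((0 + 54) + 15) = -988*(54 + 15) = -988*69 = -68172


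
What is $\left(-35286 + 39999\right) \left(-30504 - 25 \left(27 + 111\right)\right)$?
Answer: $-160025202$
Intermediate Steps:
$\left(-35286 + 39999\right) \left(-30504 - 25 \left(27 + 111\right)\right) = 4713 \left(-30504 - 3450\right) = 4713 \left(-33954\right) = -160025202$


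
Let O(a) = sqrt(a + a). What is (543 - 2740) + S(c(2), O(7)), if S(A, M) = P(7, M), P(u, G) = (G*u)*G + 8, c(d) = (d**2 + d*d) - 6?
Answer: -2091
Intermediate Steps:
c(d) = -6 + 2*d**2 (c(d) = (d**2 + d**2) - 6 = 2*d**2 - 6 = -6 + 2*d**2)
P(u, G) = 8 + u*G**2 (P(u, G) = u*G**2 + 8 = 8 + u*G**2)
O(a) = sqrt(2)*sqrt(a) (O(a) = sqrt(2*a) = sqrt(2)*sqrt(a))
S(A, M) = 8 + 7*M**2
(543 - 2740) + S(c(2), O(7)) = (543 - 2740) + (8 + 7*(sqrt(2)*sqrt(7))**2) = -2197 + (8 + 7*(sqrt(14))**2) = -2197 + (8 + 7*14) = -2197 + (8 + 98) = -2197 + 106 = -2091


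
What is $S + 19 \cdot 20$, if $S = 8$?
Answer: $388$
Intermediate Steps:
$S + 19 \cdot 20 = 8 + 19 \cdot 20 = 8 + 380 = 388$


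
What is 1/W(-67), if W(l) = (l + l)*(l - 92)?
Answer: 1/21306 ≈ 4.6935e-5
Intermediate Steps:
W(l) = 2*l*(-92 + l) (W(l) = (2*l)*(-92 + l) = 2*l*(-92 + l))
1/W(-67) = 1/(2*(-67)*(-92 - 67)) = 1/(2*(-67)*(-159)) = 1/21306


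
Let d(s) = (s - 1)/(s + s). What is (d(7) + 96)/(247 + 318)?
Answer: 135/791 ≈ 0.17067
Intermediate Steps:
d(s) = (-1 + s)/(2*s) (d(s) = (-1 + s)/((2*s)) = (-1 + s)*(1/(2*s)) = (-1 + s)/(2*s))
(d(7) + 96)/(247 + 318) = ((1/2)*(-1 + 7)/7 + 96)/(247 + 318) = ((1/2)*(1/7)*6 + 96)/565 = (3/7 + 96)*(1/565) = (675/7)*(1/565) = 135/791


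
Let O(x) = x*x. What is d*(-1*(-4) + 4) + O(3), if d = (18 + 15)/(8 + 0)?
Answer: 42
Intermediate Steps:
O(x) = x²
d = 33/8 ≈ 4.1250
d*(-1*(-4) + 4) + O(3) = 33*(-1*(-4) + 4)/8 + 3² = 33*(4 + 4)/8 + 9 = (33/8)*8 + 9 = 33 + 9 = 42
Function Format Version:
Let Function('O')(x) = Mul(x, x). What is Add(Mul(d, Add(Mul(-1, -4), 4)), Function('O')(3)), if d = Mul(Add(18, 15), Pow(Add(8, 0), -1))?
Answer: 42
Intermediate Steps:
Function('O')(x) = Pow(x, 2)
d = Rational(33, 8) (d = Mul(33, Pow(8, -1)) = Mul(33, Rational(1, 8)) = Rational(33, 8) ≈ 4.1250)
Add(Mul(d, Add(Mul(-1, -4), 4)), Function('O')(3)) = Add(Mul(Rational(33, 8), Add(Mul(-1, -4), 4)), Pow(3, 2)) = Add(Mul(Rational(33, 8), Add(4, 4)), 9) = Add(Mul(Rational(33, 8), 8), 9) = Add(33, 9) = 42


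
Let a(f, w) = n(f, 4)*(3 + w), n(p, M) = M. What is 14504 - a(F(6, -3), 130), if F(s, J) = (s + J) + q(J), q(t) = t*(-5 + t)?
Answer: 13972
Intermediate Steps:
F(s, J) = J + s + J*(-5 + J) (F(s, J) = (s + J) + J*(-5 + J) = (J + s) + J*(-5 + J) = J + s + J*(-5 + J))
a(f, w) = 12 + 4*w (a(f, w) = 4*(3 + w) = 12 + 4*w)
14504 - a(F(6, -3), 130) = 14504 - (12 + 4*130) = 14504 - (12 + 520) = 14504 - 1*532 = 14504 - 532 = 13972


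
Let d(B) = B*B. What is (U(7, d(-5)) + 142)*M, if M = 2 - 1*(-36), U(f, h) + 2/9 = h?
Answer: 57038/9 ≈ 6337.6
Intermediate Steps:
d(B) = B²
U(f, h) = -2/9 + h
M = 38 (M = 2 + 36 = 38)
(U(7, d(-5)) + 142)*M = ((-2/9 + (-5)²) + 142)*38 = ((-2/9 + 25) + 142)*38 = (223/9 + 142)*38 = (1501/9)*38 = 57038/9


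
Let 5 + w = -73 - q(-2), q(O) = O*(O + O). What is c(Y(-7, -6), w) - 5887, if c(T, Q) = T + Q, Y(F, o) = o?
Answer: -5979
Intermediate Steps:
q(O) = 2*O² (q(O) = O*(2*O) = 2*O²)
w = -86 (w = -5 + (-73 - 2*(-2)²) = -5 + (-73 - 2*4) = -5 + (-73 - 1*8) = -5 + (-73 - 8) = -5 - 81 = -86)
c(T, Q) = Q + T
c(Y(-7, -6), w) - 5887 = (-86 - 6) - 5887 = -92 - 5887 = -5979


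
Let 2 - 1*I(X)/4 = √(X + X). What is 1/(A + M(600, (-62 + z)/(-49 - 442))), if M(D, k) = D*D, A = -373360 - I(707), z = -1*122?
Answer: -1671/22335100 - √1414/44670200 ≈ -7.5657e-5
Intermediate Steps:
z = -122
I(X) = 8 - 4*√2*√X (I(X) = 8 - 4*√(X + X) = 8 - 4*√2*√X)
A = -373368 + 4*√1414 (A = -373360 - (8 - 4*√2*√707) = -373360 - (8 - 4*√1414) = -373360 + (-8 + 4*√1414) = -373368 + 4*√1414 ≈ -3.7322e+5)
M(D, k) = D²
1/(A + M(600, (-62 + z)/(-49 - 442))) = 1/((-373368 + 4*√1414) + 600²) = 1/((-373368 + 4*√1414) + 360000) = 1/(-13368 + 4*√1414)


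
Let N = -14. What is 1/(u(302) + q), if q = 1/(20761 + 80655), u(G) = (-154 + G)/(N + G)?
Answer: 456372/234529 ≈ 1.9459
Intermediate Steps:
u(G) = (-154 + G)/(-14 + G)
q = 1/101416 ≈ 9.8604e-6
1/(u(302) + q) = 1/((-154 + 302)/(-14 + 302) + 1/101416) = 1/(148/288 + 1/101416) = 1/((1/288)*148 + 1/101416) = 1/(37/72 + 1/101416) = 1/(234529/456372) = 456372/234529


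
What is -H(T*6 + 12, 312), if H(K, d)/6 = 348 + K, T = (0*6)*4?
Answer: -2160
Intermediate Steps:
T = 0 (T = 0*4 = 0)
H(K, d) = 2088 + 6*K (H(K, d) = 6*(348 + K) = 2088 + 6*K)
-H(T*6 + 12, 312) = -(2088 + 6*(0*6 + 12)) = -(2088 + 6*(0 + 12)) = -(2088 + 6*12) = -(2088 + 72) = -1*2160 = -2160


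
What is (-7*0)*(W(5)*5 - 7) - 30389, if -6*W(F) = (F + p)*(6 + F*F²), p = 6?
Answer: -30389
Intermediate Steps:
W(F) = -(6 + F)*(6 + F³)/6 (W(F) = -(F + 6)*(6 + F*F²)/6 = -(6 + F)*(6 + F³)/6)
(-7*0)*(W(5)*5 - 7) - 30389 = (-7*0)*((-6 - 1*5 - 1*5³ - ⅙*5⁴)*5 - 7) - 30389 = 0*((-6 - 5 - 1*125 - ⅙*625)*5 - 7) - 30389 = 0*((-6 - 5 - 125 - 625/6)*5 - 7) - 30389 = 0*(-1441/6*5 - 7) - 30389 = 0*(-7205/6 - 7) - 30389 = 0*(-7247/6) - 30389 = 0 - 30389 = -30389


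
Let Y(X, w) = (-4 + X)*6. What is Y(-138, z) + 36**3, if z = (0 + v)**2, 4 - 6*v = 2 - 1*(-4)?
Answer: 45804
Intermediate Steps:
v = -1/3 (v = 2/3 - (2 - 1*(-4))/6 = 2/3 - (2 + 4)/6 = 2/3 - 1/6*6 = 2/3 - 1 = -1/3 ≈ -0.33333)
z = 1/9 (z = (0 - 1/3)**2 = (-1/3)**2 = 1/9 ≈ 0.11111)
Y(X, w) = -24 + 6*X
Y(-138, z) + 36**3 = (-24 + 6*(-138)) + 36**3 = (-24 - 828) + 46656 = -852 + 46656 = 45804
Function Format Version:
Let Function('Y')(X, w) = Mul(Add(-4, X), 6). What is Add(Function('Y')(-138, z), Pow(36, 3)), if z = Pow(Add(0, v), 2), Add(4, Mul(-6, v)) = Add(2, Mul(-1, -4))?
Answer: 45804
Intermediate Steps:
v = Rational(-1, 3) (v = Add(Rational(2, 3), Mul(Rational(-1, 6), Add(2, Mul(-1, -4)))) = Add(Rational(2, 3), Mul(Rational(-1, 6), Add(2, 4))) = Add(Rational(2, 3), Mul(Rational(-1, 6), 6)) = Add(Rational(2, 3), -1) = Rational(-1, 3) ≈ -0.33333)
z = Rational(1, 9) (z = Pow(Add(0, Rational(-1, 3)), 2) = Pow(Rational(-1, 3), 2) = Rational(1, 9) ≈ 0.11111)
Function('Y')(X, w) = Add(-24, Mul(6, X))
Add(Function('Y')(-138, z), Pow(36, 3)) = Add(Add(-24, Mul(6, -138)), Pow(36, 3)) = Add(Add(-24, -828), 46656) = Add(-852, 46656) = 45804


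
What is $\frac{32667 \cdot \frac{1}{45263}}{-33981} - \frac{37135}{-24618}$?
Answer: $\frac{19038623661733}{12621500916618} \approx 1.5084$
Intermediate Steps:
$\frac{32667 \cdot \frac{1}{45263}}{-33981} - \frac{37135}{-24618} = 32667 \cdot \frac{1}{45263} \left(- \frac{1}{33981}\right) - - \frac{37135}{24618} = \frac{32667}{45263} \left(- \frac{1}{33981}\right) + \frac{37135}{24618} = - \frac{10889}{512694001} + \frac{37135}{24618} = \frac{19038623661733}{12621500916618}$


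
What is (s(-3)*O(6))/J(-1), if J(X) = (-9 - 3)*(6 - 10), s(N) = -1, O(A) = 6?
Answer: -1/8 ≈ -0.12500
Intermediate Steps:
J(X) = 48 (J(X) = -12*(-4) = 48)
(s(-3)*O(6))/J(-1) = -1*6/48 = -6*1/48 = -1/8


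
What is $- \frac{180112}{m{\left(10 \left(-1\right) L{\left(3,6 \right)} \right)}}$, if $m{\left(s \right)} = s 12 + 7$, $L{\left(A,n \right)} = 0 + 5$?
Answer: $\frac{180112}{593} \approx 303.73$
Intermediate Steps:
$L{\left(A,n \right)} = 5$
$m{\left(s \right)} = 7 + 12 s$ ($m{\left(s \right)} = 12 s + 7 = 7 + 12 s$)
$- \frac{180112}{m{\left(10 \left(-1\right) L{\left(3,6 \right)} \right)}} = - \frac{180112}{7 + 12 \cdot 10 \left(-1\right) 5} = - \frac{180112}{7 + 12 \left(\left(-10\right) 5\right)} = - \frac{180112}{7 + 12 \left(-50\right)} = - \frac{180112}{7 - 600} = - \frac{180112}{-593} = \left(-180112\right) \left(- \frac{1}{593}\right) = \frac{180112}{593}$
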